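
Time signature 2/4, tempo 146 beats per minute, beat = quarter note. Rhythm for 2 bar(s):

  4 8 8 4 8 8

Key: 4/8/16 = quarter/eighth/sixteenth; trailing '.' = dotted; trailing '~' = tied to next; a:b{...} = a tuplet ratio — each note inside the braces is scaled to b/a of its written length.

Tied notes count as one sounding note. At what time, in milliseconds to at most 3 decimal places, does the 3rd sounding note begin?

note 3 onset = 3/2b = 616.438ms

1. 0.0ms @ 0 + 410.959ms (1)
2. 410.959ms @ 1 + 205.479ms (1/2)
3. 616.438ms @ 3/2 + 205.479ms (1/2)
4. 821.918ms @ 2 + 410.959ms (1)
5. 1232.877ms @ 3 + 205.479ms (1/2)
6. 1438.356ms @ 7/2 + 205.479ms (1/2)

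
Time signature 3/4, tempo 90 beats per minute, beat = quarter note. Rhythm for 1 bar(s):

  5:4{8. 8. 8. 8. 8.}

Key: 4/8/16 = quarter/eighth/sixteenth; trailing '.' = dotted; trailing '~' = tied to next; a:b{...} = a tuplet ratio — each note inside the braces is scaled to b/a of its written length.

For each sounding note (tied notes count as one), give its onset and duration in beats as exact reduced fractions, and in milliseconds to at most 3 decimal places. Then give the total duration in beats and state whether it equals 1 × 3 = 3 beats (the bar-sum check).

1) 0.0ms=0b +400.0ms=3/5b
2) 400.0ms=3/5b +400.0ms=3/5b
3) 800.0ms=6/5b +400.0ms=3/5b
4) 1200.0ms=9/5b +400.0ms=3/5b
5) 1600.0ms=12/5b +400.0ms=3/5b
Σ=3b of 3 (90bpm 3/4) — PASS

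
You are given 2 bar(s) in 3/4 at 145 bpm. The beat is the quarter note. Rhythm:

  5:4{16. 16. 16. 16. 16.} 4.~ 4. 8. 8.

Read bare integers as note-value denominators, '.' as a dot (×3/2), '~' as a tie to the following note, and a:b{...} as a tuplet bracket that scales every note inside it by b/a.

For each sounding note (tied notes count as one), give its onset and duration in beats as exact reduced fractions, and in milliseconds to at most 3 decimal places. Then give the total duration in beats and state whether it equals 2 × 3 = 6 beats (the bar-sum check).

1) 0.0ms=0b +124.138ms=3/10b
2) 124.138ms=3/10b +124.138ms=3/10b
3) 248.276ms=3/5b +124.138ms=3/10b
4) 372.414ms=9/10b +124.138ms=3/10b
5) 496.552ms=6/5b +124.138ms=3/10b
6) 620.69ms=3/2b +1241.379ms=3b
7) 1862.069ms=9/2b +310.345ms=3/4b
8) 2172.414ms=21/4b +310.345ms=3/4b
Σ=6b of 6 (145bpm 3/4) — PASS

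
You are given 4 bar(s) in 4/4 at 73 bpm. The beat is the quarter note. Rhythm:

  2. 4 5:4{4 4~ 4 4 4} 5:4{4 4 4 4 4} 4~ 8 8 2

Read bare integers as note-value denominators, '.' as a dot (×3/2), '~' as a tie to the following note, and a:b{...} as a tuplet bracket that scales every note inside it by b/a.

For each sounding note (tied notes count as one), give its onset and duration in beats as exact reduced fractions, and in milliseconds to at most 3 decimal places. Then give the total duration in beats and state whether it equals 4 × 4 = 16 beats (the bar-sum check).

1) 0.0ms=0b +2465.753ms=3b
2) 2465.753ms=3b +821.918ms=1b
3) 3287.671ms=4b +657.534ms=4/5b
4) 3945.205ms=24/5b +1315.068ms=8/5b
5) 5260.274ms=32/5b +657.534ms=4/5b
6) 5917.808ms=36/5b +657.534ms=4/5b
7) 6575.342ms=8b +657.534ms=4/5b
8) 7232.877ms=44/5b +657.534ms=4/5b
9) 7890.411ms=48/5b +657.534ms=4/5b
10) 8547.945ms=52/5b +657.534ms=4/5b
11) 9205.479ms=56/5b +657.534ms=4/5b
12) 9863.014ms=12b +1232.877ms=3/2b
13) 11095.89ms=27/2b +410.959ms=1/2b
14) 11506.849ms=14b +1643.836ms=2b
Σ=16b of 16 (73bpm 4/4) — PASS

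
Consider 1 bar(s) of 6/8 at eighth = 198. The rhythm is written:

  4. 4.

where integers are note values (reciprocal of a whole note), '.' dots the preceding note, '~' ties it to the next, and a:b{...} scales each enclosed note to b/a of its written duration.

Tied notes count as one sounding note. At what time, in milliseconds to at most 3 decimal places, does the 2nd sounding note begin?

1. 0.0ms @ 0 + 909.091ms (3)
2. 909.091ms @ 3 + 909.091ms (3)

note 2 onset = 3b = 909.091ms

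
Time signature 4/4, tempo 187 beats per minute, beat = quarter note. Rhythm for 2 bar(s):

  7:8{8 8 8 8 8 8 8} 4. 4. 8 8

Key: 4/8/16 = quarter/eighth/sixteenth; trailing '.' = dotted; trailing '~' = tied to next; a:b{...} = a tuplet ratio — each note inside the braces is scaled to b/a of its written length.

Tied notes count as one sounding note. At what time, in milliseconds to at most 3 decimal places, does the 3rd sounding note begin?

note 3 onset = 8/7b = 366.692ms

1. 0.0ms @ 0 + 183.346ms (4/7)
2. 183.346ms @ 4/7 + 183.346ms (4/7)
3. 366.692ms @ 8/7 + 183.346ms (4/7)
4. 550.038ms @ 12/7 + 183.346ms (4/7)
5. 733.384ms @ 16/7 + 183.346ms (4/7)
6. 916.73ms @ 20/7 + 183.346ms (4/7)
7. 1100.076ms @ 24/7 + 183.346ms (4/7)
8. 1283.422ms @ 4 + 481.283ms (3/2)
9. 1764.706ms @ 11/2 + 481.283ms (3/2)
10. 2245.989ms @ 7 + 160.428ms (1/2)
11. 2406.417ms @ 15/2 + 160.428ms (1/2)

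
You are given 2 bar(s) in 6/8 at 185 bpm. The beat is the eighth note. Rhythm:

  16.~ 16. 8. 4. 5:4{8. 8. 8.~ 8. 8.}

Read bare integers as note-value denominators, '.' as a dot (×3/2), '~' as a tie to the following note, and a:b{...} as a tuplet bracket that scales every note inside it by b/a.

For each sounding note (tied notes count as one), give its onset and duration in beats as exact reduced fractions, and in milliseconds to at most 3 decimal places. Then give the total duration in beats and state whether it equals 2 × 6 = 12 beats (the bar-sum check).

1) 0.0ms=0b +486.486ms=3/2b
2) 486.486ms=3/2b +486.486ms=3/2b
3) 972.973ms=3b +972.973ms=3b
4) 1945.946ms=6b +389.189ms=6/5b
5) 2335.135ms=36/5b +389.189ms=6/5b
6) 2724.324ms=42/5b +778.378ms=12/5b
7) 3502.703ms=54/5b +389.189ms=6/5b
Σ=12b of 12 (185bpm 6/8) — PASS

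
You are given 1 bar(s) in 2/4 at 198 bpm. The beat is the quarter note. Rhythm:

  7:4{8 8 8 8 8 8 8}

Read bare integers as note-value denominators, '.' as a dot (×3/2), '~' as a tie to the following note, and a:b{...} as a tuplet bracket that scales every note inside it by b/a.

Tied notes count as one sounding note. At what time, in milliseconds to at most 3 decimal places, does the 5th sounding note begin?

note 5 onset = 8/7b = 346.32ms

1. 0.0ms @ 0 + 86.58ms (2/7)
2. 86.58ms @ 2/7 + 86.58ms (2/7)
3. 173.16ms @ 4/7 + 86.58ms (2/7)
4. 259.74ms @ 6/7 + 86.58ms (2/7)
5. 346.32ms @ 8/7 + 86.58ms (2/7)
6. 432.9ms @ 10/7 + 86.58ms (2/7)
7. 519.481ms @ 12/7 + 86.58ms (2/7)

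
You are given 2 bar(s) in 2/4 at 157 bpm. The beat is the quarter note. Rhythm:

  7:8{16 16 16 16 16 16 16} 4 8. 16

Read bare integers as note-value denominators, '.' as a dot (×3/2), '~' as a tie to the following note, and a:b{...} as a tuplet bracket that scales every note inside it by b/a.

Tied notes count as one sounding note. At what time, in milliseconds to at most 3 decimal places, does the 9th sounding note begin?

note 9 onset = 3b = 1146.497ms

1. 0.0ms @ 0 + 109.19ms (2/7)
2. 109.19ms @ 2/7 + 109.19ms (2/7)
3. 218.38ms @ 4/7 + 109.19ms (2/7)
4. 327.571ms @ 6/7 + 109.19ms (2/7)
5. 436.761ms @ 8/7 + 109.19ms (2/7)
6. 545.951ms @ 10/7 + 109.19ms (2/7)
7. 655.141ms @ 12/7 + 109.19ms (2/7)
8. 764.331ms @ 2 + 382.166ms (1)
9. 1146.497ms @ 3 + 286.624ms (3/4)
10. 1433.121ms @ 15/4 + 95.541ms (1/4)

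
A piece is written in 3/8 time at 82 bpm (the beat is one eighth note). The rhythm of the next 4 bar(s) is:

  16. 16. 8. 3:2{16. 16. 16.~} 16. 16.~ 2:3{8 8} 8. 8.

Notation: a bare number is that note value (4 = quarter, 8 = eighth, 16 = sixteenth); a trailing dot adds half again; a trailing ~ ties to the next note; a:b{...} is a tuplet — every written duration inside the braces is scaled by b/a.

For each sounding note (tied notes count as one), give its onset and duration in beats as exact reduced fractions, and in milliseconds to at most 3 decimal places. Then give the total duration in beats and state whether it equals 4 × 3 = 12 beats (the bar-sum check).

1) 0.0ms=0b +548.78ms=3/4b
2) 548.78ms=3/4b +548.78ms=3/4b
3) 1097.561ms=3/2b +1097.561ms=3/2b
4) 2195.122ms=3b +365.854ms=1/2b
5) 2560.976ms=7/2b +365.854ms=1/2b
6) 2926.829ms=4b +914.634ms=5/4b
7) 3841.463ms=21/4b +1646.341ms=9/4b
8) 5487.805ms=15/2b +1097.561ms=3/2b
9) 6585.366ms=9b +1097.561ms=3/2b
10) 7682.927ms=21/2b +1097.561ms=3/2b
Σ=12b of 12 (82bpm 3/8) — PASS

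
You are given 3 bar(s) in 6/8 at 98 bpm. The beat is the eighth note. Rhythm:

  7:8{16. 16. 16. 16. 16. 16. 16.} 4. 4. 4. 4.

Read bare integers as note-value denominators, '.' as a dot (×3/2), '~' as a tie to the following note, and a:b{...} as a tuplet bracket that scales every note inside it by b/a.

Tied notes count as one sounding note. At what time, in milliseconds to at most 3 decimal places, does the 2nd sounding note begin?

1. 0.0ms @ 0 + 524.781ms (6/7)
2. 524.781ms @ 6/7 + 524.781ms (6/7)
3. 1049.563ms @ 12/7 + 524.781ms (6/7)
4. 1574.344ms @ 18/7 + 524.781ms (6/7)
5. 2099.125ms @ 24/7 + 524.781ms (6/7)
6. 2623.907ms @ 30/7 + 524.781ms (6/7)
7. 3148.688ms @ 36/7 + 524.781ms (6/7)
8. 3673.469ms @ 6 + 1836.735ms (3)
9. 5510.204ms @ 9 + 1836.735ms (3)
10. 7346.939ms @ 12 + 1836.735ms (3)
11. 9183.673ms @ 15 + 1836.735ms (3)

note 2 onset = 6/7b = 524.781ms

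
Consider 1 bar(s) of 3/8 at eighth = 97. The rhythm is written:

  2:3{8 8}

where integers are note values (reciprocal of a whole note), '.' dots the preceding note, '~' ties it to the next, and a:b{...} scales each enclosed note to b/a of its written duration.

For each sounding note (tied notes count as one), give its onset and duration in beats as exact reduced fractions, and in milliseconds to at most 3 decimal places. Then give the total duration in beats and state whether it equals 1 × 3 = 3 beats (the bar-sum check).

1) 0.0ms=0b +927.835ms=3/2b
2) 927.835ms=3/2b +927.835ms=3/2b
Σ=3b of 3 (97bpm 3/8) — PASS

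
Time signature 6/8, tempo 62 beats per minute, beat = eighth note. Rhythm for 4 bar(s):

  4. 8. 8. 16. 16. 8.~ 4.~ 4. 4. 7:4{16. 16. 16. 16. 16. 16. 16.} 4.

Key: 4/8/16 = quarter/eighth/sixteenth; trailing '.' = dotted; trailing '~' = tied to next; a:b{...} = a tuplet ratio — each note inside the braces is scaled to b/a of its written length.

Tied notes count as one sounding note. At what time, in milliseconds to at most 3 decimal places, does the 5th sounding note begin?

1. 0.0ms @ 0 + 2903.226ms (3)
2. 2903.226ms @ 3 + 1451.613ms (3/2)
3. 4354.839ms @ 9/2 + 1451.613ms (3/2)
4. 5806.452ms @ 6 + 725.806ms (3/4)
5. 6532.258ms @ 27/4 + 725.806ms (3/4)
6. 7258.065ms @ 15/2 + 7258.065ms (15/2)
7. 14516.129ms @ 15 + 2903.226ms (3)
8. 17419.355ms @ 18 + 414.747ms (3/7)
9. 17834.101ms @ 129/7 + 414.747ms (3/7)
10. 18248.848ms @ 132/7 + 414.747ms (3/7)
11. 18663.594ms @ 135/7 + 414.747ms (3/7)
12. 19078.341ms @ 138/7 + 414.747ms (3/7)
13. 19493.088ms @ 141/7 + 414.747ms (3/7)
14. 19907.834ms @ 144/7 + 414.747ms (3/7)
15. 20322.581ms @ 21 + 2903.226ms (3)

note 5 onset = 27/4b = 6532.258ms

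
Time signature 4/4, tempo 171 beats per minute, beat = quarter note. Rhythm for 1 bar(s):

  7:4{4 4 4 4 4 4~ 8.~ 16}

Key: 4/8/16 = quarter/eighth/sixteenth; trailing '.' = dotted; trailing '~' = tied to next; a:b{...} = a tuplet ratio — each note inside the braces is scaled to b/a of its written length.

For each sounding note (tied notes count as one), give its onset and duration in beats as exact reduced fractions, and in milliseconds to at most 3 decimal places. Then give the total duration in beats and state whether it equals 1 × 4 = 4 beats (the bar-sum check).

1) 0.0ms=0b +200.501ms=4/7b
2) 200.501ms=4/7b +200.501ms=4/7b
3) 401.003ms=8/7b +200.501ms=4/7b
4) 601.504ms=12/7b +200.501ms=4/7b
5) 802.005ms=16/7b +200.501ms=4/7b
6) 1002.506ms=20/7b +401.003ms=8/7b
Σ=4b of 4 (171bpm 4/4) — PASS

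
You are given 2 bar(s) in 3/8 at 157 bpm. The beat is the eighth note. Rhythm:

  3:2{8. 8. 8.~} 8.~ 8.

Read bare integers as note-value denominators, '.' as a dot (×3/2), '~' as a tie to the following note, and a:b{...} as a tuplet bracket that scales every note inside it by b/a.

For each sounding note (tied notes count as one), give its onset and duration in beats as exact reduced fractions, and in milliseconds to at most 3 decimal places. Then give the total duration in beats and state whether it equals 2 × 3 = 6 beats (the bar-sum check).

1) 0.0ms=0b +382.166ms=1b
2) 382.166ms=1b +382.166ms=1b
3) 764.331ms=2b +1528.662ms=4b
Σ=6b of 6 (157bpm 3/8) — PASS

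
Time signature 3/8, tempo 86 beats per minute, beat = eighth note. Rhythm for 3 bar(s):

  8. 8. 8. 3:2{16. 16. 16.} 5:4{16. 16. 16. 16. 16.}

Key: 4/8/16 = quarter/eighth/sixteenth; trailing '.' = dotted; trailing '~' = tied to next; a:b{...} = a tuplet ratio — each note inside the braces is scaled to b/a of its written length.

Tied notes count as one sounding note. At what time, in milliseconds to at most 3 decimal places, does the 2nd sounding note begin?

note 2 onset = 3/2b = 1046.512ms

1. 0.0ms @ 0 + 1046.512ms (3/2)
2. 1046.512ms @ 3/2 + 1046.512ms (3/2)
3. 2093.023ms @ 3 + 1046.512ms (3/2)
4. 3139.535ms @ 9/2 + 348.837ms (1/2)
5. 3488.372ms @ 5 + 348.837ms (1/2)
6. 3837.209ms @ 11/2 + 348.837ms (1/2)
7. 4186.047ms @ 6 + 418.605ms (3/5)
8. 4604.651ms @ 33/5 + 418.605ms (3/5)
9. 5023.256ms @ 36/5 + 418.605ms (3/5)
10. 5441.86ms @ 39/5 + 418.605ms (3/5)
11. 5860.465ms @ 42/5 + 418.605ms (3/5)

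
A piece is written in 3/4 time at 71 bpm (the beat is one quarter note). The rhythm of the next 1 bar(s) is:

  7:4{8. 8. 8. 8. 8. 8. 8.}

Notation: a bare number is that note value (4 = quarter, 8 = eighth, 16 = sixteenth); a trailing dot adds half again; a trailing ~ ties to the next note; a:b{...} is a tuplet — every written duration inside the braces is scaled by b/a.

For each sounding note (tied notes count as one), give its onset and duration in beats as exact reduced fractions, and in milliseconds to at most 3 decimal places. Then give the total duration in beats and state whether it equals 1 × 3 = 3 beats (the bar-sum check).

1) 0.0ms=0b +362.173ms=3/7b
2) 362.173ms=3/7b +362.173ms=3/7b
3) 724.346ms=6/7b +362.173ms=3/7b
4) 1086.519ms=9/7b +362.173ms=3/7b
5) 1448.692ms=12/7b +362.173ms=3/7b
6) 1810.865ms=15/7b +362.173ms=3/7b
7) 2173.038ms=18/7b +362.173ms=3/7b
Σ=3b of 3 (71bpm 3/4) — PASS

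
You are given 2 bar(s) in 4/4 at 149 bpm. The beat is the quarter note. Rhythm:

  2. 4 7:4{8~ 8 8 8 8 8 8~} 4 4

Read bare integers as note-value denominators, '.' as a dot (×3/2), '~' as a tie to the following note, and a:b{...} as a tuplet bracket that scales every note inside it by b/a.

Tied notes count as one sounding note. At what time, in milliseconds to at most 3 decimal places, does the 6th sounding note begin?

1. 0.0ms @ 0 + 1208.054ms (3)
2. 1208.054ms @ 3 + 402.685ms (1)
3. 1610.738ms @ 4 + 230.105ms (4/7)
4. 1840.844ms @ 32/7 + 115.053ms (2/7)
5. 1955.896ms @ 34/7 + 115.053ms (2/7)
6. 2070.949ms @ 36/7 + 115.053ms (2/7)
7. 2186.002ms @ 38/7 + 115.053ms (2/7)
8. 2301.055ms @ 40/7 + 517.737ms (9/7)
9. 2818.792ms @ 7 + 402.685ms (1)

note 6 onset = 36/7b = 2070.949ms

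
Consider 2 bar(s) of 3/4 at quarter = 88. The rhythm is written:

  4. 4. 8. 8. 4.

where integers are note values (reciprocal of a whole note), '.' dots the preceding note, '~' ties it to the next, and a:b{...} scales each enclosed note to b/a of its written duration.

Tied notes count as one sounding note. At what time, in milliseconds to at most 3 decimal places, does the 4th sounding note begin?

1. 0.0ms @ 0 + 1022.727ms (3/2)
2. 1022.727ms @ 3/2 + 1022.727ms (3/2)
3. 2045.455ms @ 3 + 511.364ms (3/4)
4. 2556.818ms @ 15/4 + 511.364ms (3/4)
5. 3068.182ms @ 9/2 + 1022.727ms (3/2)

note 4 onset = 15/4b = 2556.818ms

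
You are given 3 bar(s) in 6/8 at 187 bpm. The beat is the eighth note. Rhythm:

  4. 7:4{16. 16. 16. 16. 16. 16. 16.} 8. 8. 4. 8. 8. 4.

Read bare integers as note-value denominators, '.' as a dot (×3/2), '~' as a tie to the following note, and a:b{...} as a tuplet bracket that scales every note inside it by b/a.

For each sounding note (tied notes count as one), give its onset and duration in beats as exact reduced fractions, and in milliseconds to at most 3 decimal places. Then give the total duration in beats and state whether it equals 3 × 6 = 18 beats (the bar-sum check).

1) 0.0ms=0b +962.567ms=3b
2) 962.567ms=3b +137.51ms=3/7b
3) 1100.076ms=24/7b +137.51ms=3/7b
4) 1237.586ms=27/7b +137.51ms=3/7b
5) 1375.095ms=30/7b +137.51ms=3/7b
6) 1512.605ms=33/7b +137.51ms=3/7b
7) 1650.115ms=36/7b +137.51ms=3/7b
8) 1787.624ms=39/7b +137.51ms=3/7b
9) 1925.134ms=6b +481.283ms=3/2b
10) 2406.417ms=15/2b +481.283ms=3/2b
11) 2887.701ms=9b +962.567ms=3b
12) 3850.267ms=12b +481.283ms=3/2b
13) 4331.551ms=27/2b +481.283ms=3/2b
14) 4812.834ms=15b +962.567ms=3b
Σ=18b of 18 (187bpm 6/8) — PASS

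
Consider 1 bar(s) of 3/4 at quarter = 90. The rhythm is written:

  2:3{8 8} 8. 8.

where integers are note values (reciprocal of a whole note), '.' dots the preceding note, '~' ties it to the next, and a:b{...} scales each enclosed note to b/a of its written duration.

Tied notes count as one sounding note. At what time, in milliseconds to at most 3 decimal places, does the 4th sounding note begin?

1. 0.0ms @ 0 + 500.0ms (3/4)
2. 500.0ms @ 3/4 + 500.0ms (3/4)
3. 1000.0ms @ 3/2 + 500.0ms (3/4)
4. 1500.0ms @ 9/4 + 500.0ms (3/4)

note 4 onset = 9/4b = 1500.0ms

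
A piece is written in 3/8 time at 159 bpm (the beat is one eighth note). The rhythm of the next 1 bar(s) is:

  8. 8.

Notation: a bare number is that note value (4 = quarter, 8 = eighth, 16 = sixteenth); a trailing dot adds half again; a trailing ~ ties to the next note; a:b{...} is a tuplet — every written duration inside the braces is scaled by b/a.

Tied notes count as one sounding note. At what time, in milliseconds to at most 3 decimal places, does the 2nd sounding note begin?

1. 0.0ms @ 0 + 566.038ms (3/2)
2. 566.038ms @ 3/2 + 566.038ms (3/2)

note 2 onset = 3/2b = 566.038ms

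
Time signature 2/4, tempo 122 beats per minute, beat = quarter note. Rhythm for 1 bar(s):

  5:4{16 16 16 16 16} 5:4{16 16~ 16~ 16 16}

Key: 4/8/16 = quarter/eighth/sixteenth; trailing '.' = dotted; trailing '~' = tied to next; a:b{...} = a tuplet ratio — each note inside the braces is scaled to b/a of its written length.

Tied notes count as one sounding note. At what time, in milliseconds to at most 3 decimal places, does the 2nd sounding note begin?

1. 0.0ms @ 0 + 98.361ms (1/5)
2. 98.361ms @ 1/5 + 98.361ms (1/5)
3. 196.721ms @ 2/5 + 98.361ms (1/5)
4. 295.082ms @ 3/5 + 98.361ms (1/5)
5. 393.443ms @ 4/5 + 98.361ms (1/5)
6. 491.803ms @ 1 + 98.361ms (1/5)
7. 590.164ms @ 6/5 + 295.082ms (3/5)
8. 885.246ms @ 9/5 + 98.361ms (1/5)

note 2 onset = 1/5b = 98.361ms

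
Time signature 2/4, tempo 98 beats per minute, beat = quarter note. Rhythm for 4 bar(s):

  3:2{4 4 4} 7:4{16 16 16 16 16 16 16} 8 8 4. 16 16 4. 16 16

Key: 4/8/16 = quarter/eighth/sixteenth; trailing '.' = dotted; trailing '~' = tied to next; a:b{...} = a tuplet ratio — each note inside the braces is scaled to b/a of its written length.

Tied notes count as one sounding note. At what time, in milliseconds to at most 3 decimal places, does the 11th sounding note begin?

note 11 onset = 3b = 1836.735ms

1. 0.0ms @ 0 + 408.163ms (2/3)
2. 408.163ms @ 2/3 + 408.163ms (2/3)
3. 816.327ms @ 4/3 + 408.163ms (2/3)
4. 1224.49ms @ 2 + 87.464ms (1/7)
5. 1311.953ms @ 15/7 + 87.464ms (1/7)
6. 1399.417ms @ 16/7 + 87.464ms (1/7)
7. 1486.88ms @ 17/7 + 87.464ms (1/7)
8. 1574.344ms @ 18/7 + 87.464ms (1/7)
9. 1661.808ms @ 19/7 + 87.464ms (1/7)
10. 1749.271ms @ 20/7 + 87.464ms (1/7)
11. 1836.735ms @ 3 + 306.122ms (1/2)
12. 2142.857ms @ 7/2 + 306.122ms (1/2)
13. 2448.98ms @ 4 + 918.367ms (3/2)
14. 3367.347ms @ 11/2 + 153.061ms (1/4)
15. 3520.408ms @ 23/4 + 153.061ms (1/4)
16. 3673.469ms @ 6 + 918.367ms (3/2)
17. 4591.837ms @ 15/2 + 153.061ms (1/4)
18. 4744.898ms @ 31/4 + 153.061ms (1/4)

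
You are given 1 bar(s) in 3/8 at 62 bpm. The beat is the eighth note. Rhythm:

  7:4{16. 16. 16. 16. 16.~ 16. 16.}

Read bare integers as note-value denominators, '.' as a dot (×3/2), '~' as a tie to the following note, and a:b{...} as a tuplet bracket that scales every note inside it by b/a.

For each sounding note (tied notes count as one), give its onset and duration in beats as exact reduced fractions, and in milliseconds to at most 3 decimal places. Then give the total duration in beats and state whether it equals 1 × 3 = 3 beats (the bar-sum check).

1) 0.0ms=0b +414.747ms=3/7b
2) 414.747ms=3/7b +414.747ms=3/7b
3) 829.493ms=6/7b +414.747ms=3/7b
4) 1244.24ms=9/7b +414.747ms=3/7b
5) 1658.986ms=12/7b +829.493ms=6/7b
6) 2488.479ms=18/7b +414.747ms=3/7b
Σ=3b of 3 (62bpm 3/8) — PASS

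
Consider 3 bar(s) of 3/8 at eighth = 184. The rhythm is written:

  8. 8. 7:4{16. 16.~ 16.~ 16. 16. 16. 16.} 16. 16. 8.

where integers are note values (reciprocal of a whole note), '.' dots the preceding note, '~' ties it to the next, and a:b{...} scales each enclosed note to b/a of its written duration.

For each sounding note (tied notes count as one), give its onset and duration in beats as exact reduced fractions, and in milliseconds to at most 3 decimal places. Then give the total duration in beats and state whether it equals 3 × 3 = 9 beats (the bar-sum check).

1) 0.0ms=0b +489.13ms=3/2b
2) 489.13ms=3/2b +489.13ms=3/2b
3) 978.261ms=3b +139.752ms=3/7b
4) 1118.012ms=24/7b +419.255ms=9/7b
5) 1537.267ms=33/7b +139.752ms=3/7b
6) 1677.019ms=36/7b +139.752ms=3/7b
7) 1816.77ms=39/7b +139.752ms=3/7b
8) 1956.522ms=6b +244.565ms=3/4b
9) 2201.087ms=27/4b +244.565ms=3/4b
10) 2445.652ms=15/2b +489.13ms=3/2b
Σ=9b of 9 (184bpm 3/8) — PASS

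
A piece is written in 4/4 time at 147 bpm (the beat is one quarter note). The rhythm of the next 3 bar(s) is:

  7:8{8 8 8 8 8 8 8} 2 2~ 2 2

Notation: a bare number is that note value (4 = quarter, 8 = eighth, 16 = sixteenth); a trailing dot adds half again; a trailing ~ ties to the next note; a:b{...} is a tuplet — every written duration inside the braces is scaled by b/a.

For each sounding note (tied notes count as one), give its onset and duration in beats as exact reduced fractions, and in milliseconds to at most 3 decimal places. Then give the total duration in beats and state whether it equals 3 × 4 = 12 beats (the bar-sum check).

1) 0.0ms=0b +233.236ms=4/7b
2) 233.236ms=4/7b +233.236ms=4/7b
3) 466.472ms=8/7b +233.236ms=4/7b
4) 699.708ms=12/7b +233.236ms=4/7b
5) 932.945ms=16/7b +233.236ms=4/7b
6) 1166.181ms=20/7b +233.236ms=4/7b
7) 1399.417ms=24/7b +233.236ms=4/7b
8) 1632.653ms=4b +816.327ms=2b
9) 2448.98ms=6b +1632.653ms=4b
10) 4081.633ms=10b +816.327ms=2b
Σ=12b of 12 (147bpm 4/4) — PASS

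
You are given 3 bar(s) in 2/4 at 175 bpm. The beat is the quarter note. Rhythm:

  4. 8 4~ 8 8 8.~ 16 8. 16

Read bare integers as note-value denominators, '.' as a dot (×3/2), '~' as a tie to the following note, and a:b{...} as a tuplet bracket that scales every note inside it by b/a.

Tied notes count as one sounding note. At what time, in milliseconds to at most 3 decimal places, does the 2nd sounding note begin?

1. 0.0ms @ 0 + 514.286ms (3/2)
2. 514.286ms @ 3/2 + 171.429ms (1/2)
3. 685.714ms @ 2 + 514.286ms (3/2)
4. 1200.0ms @ 7/2 + 171.429ms (1/2)
5. 1371.429ms @ 4 + 342.857ms (1)
6. 1714.286ms @ 5 + 257.143ms (3/4)
7. 1971.429ms @ 23/4 + 85.714ms (1/4)

note 2 onset = 3/2b = 514.286ms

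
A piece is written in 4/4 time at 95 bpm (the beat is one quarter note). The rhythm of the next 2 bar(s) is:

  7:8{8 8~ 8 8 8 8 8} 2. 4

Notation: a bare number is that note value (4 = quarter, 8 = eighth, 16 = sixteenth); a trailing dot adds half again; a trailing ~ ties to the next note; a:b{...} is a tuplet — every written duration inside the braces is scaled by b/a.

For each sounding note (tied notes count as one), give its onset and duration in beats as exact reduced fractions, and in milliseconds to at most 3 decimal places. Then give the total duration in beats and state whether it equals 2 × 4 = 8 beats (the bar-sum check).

1) 0.0ms=0b +360.902ms=4/7b
2) 360.902ms=4/7b +721.805ms=8/7b
3) 1082.707ms=12/7b +360.902ms=4/7b
4) 1443.609ms=16/7b +360.902ms=4/7b
5) 1804.511ms=20/7b +360.902ms=4/7b
6) 2165.414ms=24/7b +360.902ms=4/7b
7) 2526.316ms=4b +1894.737ms=3b
8) 4421.053ms=7b +631.579ms=1b
Σ=8b of 8 (95bpm 4/4) — PASS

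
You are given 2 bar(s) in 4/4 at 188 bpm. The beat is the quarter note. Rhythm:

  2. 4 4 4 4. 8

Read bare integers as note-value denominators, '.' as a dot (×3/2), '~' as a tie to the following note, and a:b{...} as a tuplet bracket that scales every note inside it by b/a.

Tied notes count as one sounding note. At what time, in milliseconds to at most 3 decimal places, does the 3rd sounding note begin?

1. 0.0ms @ 0 + 957.447ms (3)
2. 957.447ms @ 3 + 319.149ms (1)
3. 1276.596ms @ 4 + 319.149ms (1)
4. 1595.745ms @ 5 + 319.149ms (1)
5. 1914.894ms @ 6 + 478.723ms (3/2)
6. 2393.617ms @ 15/2 + 159.574ms (1/2)

note 3 onset = 4b = 1276.596ms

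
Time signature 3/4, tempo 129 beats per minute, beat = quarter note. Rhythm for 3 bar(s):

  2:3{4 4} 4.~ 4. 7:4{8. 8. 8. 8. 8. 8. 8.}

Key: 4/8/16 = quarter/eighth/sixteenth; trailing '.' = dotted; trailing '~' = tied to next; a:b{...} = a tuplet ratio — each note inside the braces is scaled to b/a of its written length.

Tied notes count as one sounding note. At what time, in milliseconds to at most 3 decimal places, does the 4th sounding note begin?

note 4 onset = 6b = 2790.698ms

1. 0.0ms @ 0 + 697.674ms (3/2)
2. 697.674ms @ 3/2 + 697.674ms (3/2)
3. 1395.349ms @ 3 + 1395.349ms (3)
4. 2790.698ms @ 6 + 199.336ms (3/7)
5. 2990.033ms @ 45/7 + 199.336ms (3/7)
6. 3189.369ms @ 48/7 + 199.336ms (3/7)
7. 3388.704ms @ 51/7 + 199.336ms (3/7)
8. 3588.04ms @ 54/7 + 199.336ms (3/7)
9. 3787.375ms @ 57/7 + 199.336ms (3/7)
10. 3986.711ms @ 60/7 + 199.336ms (3/7)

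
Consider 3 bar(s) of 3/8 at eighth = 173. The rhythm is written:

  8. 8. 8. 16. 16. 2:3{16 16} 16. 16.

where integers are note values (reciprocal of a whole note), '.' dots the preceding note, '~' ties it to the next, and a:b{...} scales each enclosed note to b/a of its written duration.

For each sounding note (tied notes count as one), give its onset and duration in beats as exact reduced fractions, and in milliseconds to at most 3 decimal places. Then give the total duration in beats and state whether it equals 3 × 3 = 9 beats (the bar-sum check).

1) 0.0ms=0b +520.231ms=3/2b
2) 520.231ms=3/2b +520.231ms=3/2b
3) 1040.462ms=3b +520.231ms=3/2b
4) 1560.694ms=9/2b +260.116ms=3/4b
5) 1820.809ms=21/4b +260.116ms=3/4b
6) 2080.925ms=6b +260.116ms=3/4b
7) 2341.04ms=27/4b +260.116ms=3/4b
8) 2601.156ms=15/2b +260.116ms=3/4b
9) 2861.272ms=33/4b +260.116ms=3/4b
Σ=9b of 9 (173bpm 3/8) — PASS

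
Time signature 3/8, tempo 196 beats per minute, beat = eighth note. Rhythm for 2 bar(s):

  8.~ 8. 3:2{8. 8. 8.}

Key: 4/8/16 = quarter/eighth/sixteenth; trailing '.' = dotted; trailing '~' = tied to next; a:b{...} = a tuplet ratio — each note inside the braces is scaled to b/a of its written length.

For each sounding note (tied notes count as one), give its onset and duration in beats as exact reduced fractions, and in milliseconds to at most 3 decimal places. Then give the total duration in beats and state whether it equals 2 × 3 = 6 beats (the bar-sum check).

1) 0.0ms=0b +918.367ms=3b
2) 918.367ms=3b +306.122ms=1b
3) 1224.49ms=4b +306.122ms=1b
4) 1530.612ms=5b +306.122ms=1b
Σ=6b of 6 (196bpm 3/8) — PASS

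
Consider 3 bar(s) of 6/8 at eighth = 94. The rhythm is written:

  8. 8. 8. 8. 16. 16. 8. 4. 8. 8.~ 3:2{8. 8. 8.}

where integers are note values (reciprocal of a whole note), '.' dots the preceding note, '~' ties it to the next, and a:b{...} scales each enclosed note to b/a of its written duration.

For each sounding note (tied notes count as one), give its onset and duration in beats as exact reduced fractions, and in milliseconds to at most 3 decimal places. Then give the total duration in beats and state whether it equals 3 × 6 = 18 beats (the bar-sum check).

1) 0.0ms=0b +957.447ms=3/2b
2) 957.447ms=3/2b +957.447ms=3/2b
3) 1914.894ms=3b +957.447ms=3/2b
4) 2872.34ms=9/2b +957.447ms=3/2b
5) 3829.787ms=6b +478.723ms=3/4b
6) 4308.511ms=27/4b +478.723ms=3/4b
7) 4787.234ms=15/2b +957.447ms=3/2b
8) 5744.681ms=9b +1914.894ms=3b
9) 7659.574ms=12b +957.447ms=3/2b
10) 8617.021ms=27/2b +1595.745ms=5/2b
11) 10212.766ms=16b +638.298ms=1b
12) 10851.064ms=17b +638.298ms=1b
Σ=18b of 18 (94bpm 6/8) — PASS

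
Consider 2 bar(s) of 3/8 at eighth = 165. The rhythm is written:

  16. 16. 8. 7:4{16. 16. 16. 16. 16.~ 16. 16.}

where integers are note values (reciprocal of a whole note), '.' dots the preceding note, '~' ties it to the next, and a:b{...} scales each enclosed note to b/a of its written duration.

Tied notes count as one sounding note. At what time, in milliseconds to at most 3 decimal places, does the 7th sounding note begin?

note 7 onset = 30/7b = 1558.442ms

1. 0.0ms @ 0 + 272.727ms (3/4)
2. 272.727ms @ 3/4 + 272.727ms (3/4)
3. 545.455ms @ 3/2 + 545.455ms (3/2)
4. 1090.909ms @ 3 + 155.844ms (3/7)
5. 1246.753ms @ 24/7 + 155.844ms (3/7)
6. 1402.597ms @ 27/7 + 155.844ms (3/7)
7. 1558.442ms @ 30/7 + 155.844ms (3/7)
8. 1714.286ms @ 33/7 + 311.688ms (6/7)
9. 2025.974ms @ 39/7 + 155.844ms (3/7)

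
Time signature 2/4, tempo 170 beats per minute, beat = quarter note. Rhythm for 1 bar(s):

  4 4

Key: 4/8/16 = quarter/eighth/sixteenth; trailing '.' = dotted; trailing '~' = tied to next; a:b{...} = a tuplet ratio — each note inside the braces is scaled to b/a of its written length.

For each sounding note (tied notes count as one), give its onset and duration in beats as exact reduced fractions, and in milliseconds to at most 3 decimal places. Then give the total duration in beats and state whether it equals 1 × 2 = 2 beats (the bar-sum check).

1) 0.0ms=0b +352.941ms=1b
2) 352.941ms=1b +352.941ms=1b
Σ=2b of 2 (170bpm 2/4) — PASS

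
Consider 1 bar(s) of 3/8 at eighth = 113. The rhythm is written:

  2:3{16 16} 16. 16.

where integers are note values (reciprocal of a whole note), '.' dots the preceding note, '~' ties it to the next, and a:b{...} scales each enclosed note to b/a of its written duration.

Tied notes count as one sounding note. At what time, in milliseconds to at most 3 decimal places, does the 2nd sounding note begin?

1. 0.0ms @ 0 + 398.23ms (3/4)
2. 398.23ms @ 3/4 + 398.23ms (3/4)
3. 796.46ms @ 3/2 + 398.23ms (3/4)
4. 1194.69ms @ 9/4 + 398.23ms (3/4)

note 2 onset = 3/4b = 398.23ms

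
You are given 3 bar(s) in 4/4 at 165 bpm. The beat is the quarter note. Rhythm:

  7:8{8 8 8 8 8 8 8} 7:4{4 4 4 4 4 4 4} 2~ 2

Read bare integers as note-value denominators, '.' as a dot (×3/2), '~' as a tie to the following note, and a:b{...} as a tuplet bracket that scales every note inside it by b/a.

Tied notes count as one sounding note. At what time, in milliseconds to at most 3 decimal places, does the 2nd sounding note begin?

1. 0.0ms @ 0 + 207.792ms (4/7)
2. 207.792ms @ 4/7 + 207.792ms (4/7)
3. 415.584ms @ 8/7 + 207.792ms (4/7)
4. 623.377ms @ 12/7 + 207.792ms (4/7)
5. 831.169ms @ 16/7 + 207.792ms (4/7)
6. 1038.961ms @ 20/7 + 207.792ms (4/7)
7. 1246.753ms @ 24/7 + 207.792ms (4/7)
8. 1454.545ms @ 4 + 207.792ms (4/7)
9. 1662.338ms @ 32/7 + 207.792ms (4/7)
10. 1870.13ms @ 36/7 + 207.792ms (4/7)
11. 2077.922ms @ 40/7 + 207.792ms (4/7)
12. 2285.714ms @ 44/7 + 207.792ms (4/7)
13. 2493.506ms @ 48/7 + 207.792ms (4/7)
14. 2701.299ms @ 52/7 + 207.792ms (4/7)
15. 2909.091ms @ 8 + 1454.545ms (4)

note 2 onset = 4/7b = 207.792ms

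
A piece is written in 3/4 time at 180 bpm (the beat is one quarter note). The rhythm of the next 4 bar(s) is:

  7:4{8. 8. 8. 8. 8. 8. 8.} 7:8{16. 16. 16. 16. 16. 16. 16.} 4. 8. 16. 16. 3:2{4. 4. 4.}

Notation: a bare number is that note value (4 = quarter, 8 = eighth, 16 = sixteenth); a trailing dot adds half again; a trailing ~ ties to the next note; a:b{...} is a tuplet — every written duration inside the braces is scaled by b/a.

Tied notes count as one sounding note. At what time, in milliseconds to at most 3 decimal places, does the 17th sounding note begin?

1. 0.0ms @ 0 + 142.857ms (3/7)
2. 142.857ms @ 3/7 + 142.857ms (3/7)
3. 285.714ms @ 6/7 + 142.857ms (3/7)
4. 428.571ms @ 9/7 + 142.857ms (3/7)
5. 571.429ms @ 12/7 + 142.857ms (3/7)
6. 714.286ms @ 15/7 + 142.857ms (3/7)
7. 857.143ms @ 18/7 + 142.857ms (3/7)
8. 1000.0ms @ 3 + 142.857ms (3/7)
9. 1142.857ms @ 24/7 + 142.857ms (3/7)
10. 1285.714ms @ 27/7 + 142.857ms (3/7)
11. 1428.571ms @ 30/7 + 142.857ms (3/7)
12. 1571.429ms @ 33/7 + 142.857ms (3/7)
13. 1714.286ms @ 36/7 + 142.857ms (3/7)
14. 1857.143ms @ 39/7 + 142.857ms (3/7)
15. 2000.0ms @ 6 + 500.0ms (3/2)
16. 2500.0ms @ 15/2 + 250.0ms (3/4)
17. 2750.0ms @ 33/4 + 125.0ms (3/8)
18. 2875.0ms @ 69/8 + 125.0ms (3/8)
19. 3000.0ms @ 9 + 333.333ms (1)
20. 3333.333ms @ 10 + 333.333ms (1)
21. 3666.667ms @ 11 + 333.333ms (1)

note 17 onset = 33/4b = 2750.0ms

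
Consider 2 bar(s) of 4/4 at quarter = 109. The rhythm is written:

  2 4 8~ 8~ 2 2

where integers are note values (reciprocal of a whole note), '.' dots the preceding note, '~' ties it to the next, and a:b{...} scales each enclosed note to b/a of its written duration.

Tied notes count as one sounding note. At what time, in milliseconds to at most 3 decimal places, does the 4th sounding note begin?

note 4 onset = 6b = 3302.752ms

1. 0.0ms @ 0 + 1100.917ms (2)
2. 1100.917ms @ 2 + 550.459ms (1)
3. 1651.376ms @ 3 + 1651.376ms (3)
4. 3302.752ms @ 6 + 1100.917ms (2)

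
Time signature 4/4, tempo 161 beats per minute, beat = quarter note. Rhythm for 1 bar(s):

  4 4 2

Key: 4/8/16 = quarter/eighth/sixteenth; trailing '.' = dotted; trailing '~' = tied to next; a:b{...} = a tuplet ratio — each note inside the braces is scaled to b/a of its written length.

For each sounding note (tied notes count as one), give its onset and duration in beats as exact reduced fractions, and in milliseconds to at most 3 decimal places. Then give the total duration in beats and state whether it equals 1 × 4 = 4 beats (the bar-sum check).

1) 0.0ms=0b +372.671ms=1b
2) 372.671ms=1b +372.671ms=1b
3) 745.342ms=2b +745.342ms=2b
Σ=4b of 4 (161bpm 4/4) — PASS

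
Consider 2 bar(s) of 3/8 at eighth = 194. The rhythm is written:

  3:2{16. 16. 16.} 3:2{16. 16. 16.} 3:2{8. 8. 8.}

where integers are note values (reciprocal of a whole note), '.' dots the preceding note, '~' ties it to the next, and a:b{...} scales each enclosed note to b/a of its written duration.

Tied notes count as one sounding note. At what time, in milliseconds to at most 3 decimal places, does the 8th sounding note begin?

note 8 onset = 4b = 1237.113ms

1. 0.0ms @ 0 + 154.639ms (1/2)
2. 154.639ms @ 1/2 + 154.639ms (1/2)
3. 309.278ms @ 1 + 154.639ms (1/2)
4. 463.918ms @ 3/2 + 154.639ms (1/2)
5. 618.557ms @ 2 + 154.639ms (1/2)
6. 773.196ms @ 5/2 + 154.639ms (1/2)
7. 927.835ms @ 3 + 309.278ms (1)
8. 1237.113ms @ 4 + 309.278ms (1)
9. 1546.392ms @ 5 + 309.278ms (1)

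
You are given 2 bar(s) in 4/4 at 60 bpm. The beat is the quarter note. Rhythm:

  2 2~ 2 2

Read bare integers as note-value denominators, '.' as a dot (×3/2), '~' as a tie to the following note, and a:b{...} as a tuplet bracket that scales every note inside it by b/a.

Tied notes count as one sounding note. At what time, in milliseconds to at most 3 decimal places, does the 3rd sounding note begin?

1. 0.0ms @ 0 + 2000.0ms (2)
2. 2000.0ms @ 2 + 4000.0ms (4)
3. 6000.0ms @ 6 + 2000.0ms (2)

note 3 onset = 6b = 6000.0ms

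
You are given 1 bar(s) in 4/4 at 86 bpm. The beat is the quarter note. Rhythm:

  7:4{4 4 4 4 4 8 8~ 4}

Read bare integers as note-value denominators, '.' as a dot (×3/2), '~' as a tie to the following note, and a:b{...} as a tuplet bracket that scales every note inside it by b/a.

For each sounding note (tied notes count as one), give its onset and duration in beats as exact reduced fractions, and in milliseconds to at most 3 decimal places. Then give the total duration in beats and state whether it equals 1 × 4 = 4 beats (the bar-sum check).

1) 0.0ms=0b +398.671ms=4/7b
2) 398.671ms=4/7b +398.671ms=4/7b
3) 797.342ms=8/7b +398.671ms=4/7b
4) 1196.013ms=12/7b +398.671ms=4/7b
5) 1594.684ms=16/7b +398.671ms=4/7b
6) 1993.355ms=20/7b +199.336ms=2/7b
7) 2192.691ms=22/7b +598.007ms=6/7b
Σ=4b of 4 (86bpm 4/4) — PASS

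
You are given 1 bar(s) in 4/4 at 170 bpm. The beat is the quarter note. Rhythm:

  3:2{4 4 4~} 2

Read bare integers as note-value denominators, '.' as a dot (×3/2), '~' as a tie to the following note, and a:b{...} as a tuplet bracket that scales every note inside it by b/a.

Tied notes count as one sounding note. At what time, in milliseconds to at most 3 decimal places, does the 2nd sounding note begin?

note 2 onset = 2/3b = 235.294ms

1. 0.0ms @ 0 + 235.294ms (2/3)
2. 235.294ms @ 2/3 + 235.294ms (2/3)
3. 470.588ms @ 4/3 + 941.176ms (8/3)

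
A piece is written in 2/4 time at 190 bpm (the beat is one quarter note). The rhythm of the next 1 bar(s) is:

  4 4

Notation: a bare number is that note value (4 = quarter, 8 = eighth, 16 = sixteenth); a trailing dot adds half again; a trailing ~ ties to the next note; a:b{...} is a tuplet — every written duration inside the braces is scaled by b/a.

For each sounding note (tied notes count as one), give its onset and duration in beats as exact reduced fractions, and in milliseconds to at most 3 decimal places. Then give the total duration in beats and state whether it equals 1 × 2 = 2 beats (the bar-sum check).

1) 0.0ms=0b +315.789ms=1b
2) 315.789ms=1b +315.789ms=1b
Σ=2b of 2 (190bpm 2/4) — PASS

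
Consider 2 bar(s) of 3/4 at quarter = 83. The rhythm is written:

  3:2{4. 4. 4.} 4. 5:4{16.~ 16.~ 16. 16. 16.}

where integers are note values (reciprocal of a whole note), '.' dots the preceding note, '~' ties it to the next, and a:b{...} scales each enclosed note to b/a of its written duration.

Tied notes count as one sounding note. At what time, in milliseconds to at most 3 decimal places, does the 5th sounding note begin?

note 5 onset = 9/2b = 3253.012ms

1. 0.0ms @ 0 + 722.892ms (1)
2. 722.892ms @ 1 + 722.892ms (1)
3. 1445.783ms @ 2 + 722.892ms (1)
4. 2168.675ms @ 3 + 1084.337ms (3/2)
5. 3253.012ms @ 9/2 + 650.602ms (9/10)
6. 3903.614ms @ 27/5 + 216.867ms (3/10)
7. 4120.482ms @ 57/10 + 216.867ms (3/10)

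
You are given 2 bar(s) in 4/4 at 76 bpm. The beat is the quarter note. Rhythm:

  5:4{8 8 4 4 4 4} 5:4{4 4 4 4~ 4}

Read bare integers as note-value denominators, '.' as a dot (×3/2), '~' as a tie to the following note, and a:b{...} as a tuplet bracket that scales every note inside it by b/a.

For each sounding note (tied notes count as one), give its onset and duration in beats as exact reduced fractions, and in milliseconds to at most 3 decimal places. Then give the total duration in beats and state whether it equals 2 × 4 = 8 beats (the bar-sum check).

1) 0.0ms=0b +315.789ms=2/5b
2) 315.789ms=2/5b +315.789ms=2/5b
3) 631.579ms=4/5b +631.579ms=4/5b
4) 1263.158ms=8/5b +631.579ms=4/5b
5) 1894.737ms=12/5b +631.579ms=4/5b
6) 2526.316ms=16/5b +631.579ms=4/5b
7) 3157.895ms=4b +631.579ms=4/5b
8) 3789.474ms=24/5b +631.579ms=4/5b
9) 4421.053ms=28/5b +631.579ms=4/5b
10) 5052.632ms=32/5b +1263.158ms=8/5b
Σ=8b of 8 (76bpm 4/4) — PASS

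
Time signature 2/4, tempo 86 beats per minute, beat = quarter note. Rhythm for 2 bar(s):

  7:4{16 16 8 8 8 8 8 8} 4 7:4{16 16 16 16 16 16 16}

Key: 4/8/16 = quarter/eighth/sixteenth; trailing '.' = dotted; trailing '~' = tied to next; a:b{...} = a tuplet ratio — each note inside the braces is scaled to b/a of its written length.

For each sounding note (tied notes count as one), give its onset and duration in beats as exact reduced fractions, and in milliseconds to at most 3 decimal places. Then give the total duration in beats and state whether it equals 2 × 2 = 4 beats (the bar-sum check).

1) 0.0ms=0b +99.668ms=1/7b
2) 99.668ms=1/7b +99.668ms=1/7b
3) 199.336ms=2/7b +199.336ms=2/7b
4) 398.671ms=4/7b +199.336ms=2/7b
5) 598.007ms=6/7b +199.336ms=2/7b
6) 797.342ms=8/7b +199.336ms=2/7b
7) 996.678ms=10/7b +199.336ms=2/7b
8) 1196.013ms=12/7b +199.336ms=2/7b
9) 1395.349ms=2b +697.674ms=1b
10) 2093.023ms=3b +99.668ms=1/7b
11) 2192.691ms=22/7b +99.668ms=1/7b
12) 2292.359ms=23/7b +99.668ms=1/7b
13) 2392.027ms=24/7b +99.668ms=1/7b
14) 2491.694ms=25/7b +99.668ms=1/7b
15) 2591.362ms=26/7b +99.668ms=1/7b
16) 2691.03ms=27/7b +99.668ms=1/7b
Σ=4b of 4 (86bpm 2/4) — PASS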